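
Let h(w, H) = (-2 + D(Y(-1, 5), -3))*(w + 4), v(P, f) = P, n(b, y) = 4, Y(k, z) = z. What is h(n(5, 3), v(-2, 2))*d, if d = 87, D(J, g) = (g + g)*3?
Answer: -13920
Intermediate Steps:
D(J, g) = 6*g (D(J, g) = (2*g)*3 = 6*g)
h(w, H) = -80 - 20*w (h(w, H) = (-2 + 6*(-3))*(w + 4) = (-2 - 18)*(4 + w) = -20*(4 + w) = -80 - 20*w)
h(n(5, 3), v(-2, 2))*d = (-80 - 20*4)*87 = (-80 - 80)*87 = -160*87 = -13920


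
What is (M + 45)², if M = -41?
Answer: 16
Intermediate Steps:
(M + 45)² = (-41 + 45)² = 4² = 16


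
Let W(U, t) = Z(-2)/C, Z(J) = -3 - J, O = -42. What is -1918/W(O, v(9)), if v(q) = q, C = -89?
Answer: -170702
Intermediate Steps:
W(U, t) = 1/89 (W(U, t) = (-3 - 1*(-2))/(-89) = (-3 + 2)*(-1/89) = -1*(-1/89) = 1/89)
-1918/W(O, v(9)) = -1918/1/89 = -1918*89 = -170702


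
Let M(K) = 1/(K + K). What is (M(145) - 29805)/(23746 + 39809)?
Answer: -8643449/18430950 ≈ -0.46896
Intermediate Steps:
M(K) = 1/(2*K)
(M(145) - 29805)/(23746 + 39809) = ((1/2)/145 - 29805)/(23746 + 39809) = ((1/2)*(1/145) - 29805)/63555 = (1/290 - 29805)*(1/63555) = -8643449/290*1/63555 = -8643449/18430950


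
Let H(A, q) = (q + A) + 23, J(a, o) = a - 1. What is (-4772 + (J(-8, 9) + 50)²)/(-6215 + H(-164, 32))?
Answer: 3091/6324 ≈ 0.48877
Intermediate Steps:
J(a, o) = -1 + a
H(A, q) = 23 + A + q (H(A, q) = (A + q) + 23 = 23 + A + q)
(-4772 + (J(-8, 9) + 50)²)/(-6215 + H(-164, 32)) = (-4772 + ((-1 - 8) + 50)²)/(-6215 + (23 - 164 + 32)) = (-4772 + (-9 + 50)²)/(-6215 - 109) = (-4772 + 41²)/(-6324) = (-4772 + 1681)*(-1/6324) = -3091*(-1/6324) = 3091/6324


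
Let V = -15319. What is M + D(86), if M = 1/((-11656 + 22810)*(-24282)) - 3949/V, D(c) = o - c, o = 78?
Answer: -32122605900403/4149019835532 ≈ -7.7422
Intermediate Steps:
D(c) = 78 - c
M = 1069552783853/4149019835532 (M = 1/((-11656 + 22810)*(-24282)) - 3949/(-15319) = -1/24282/11154 - 3949*(-1/15319) = (1/11154)*(-1/24282) + 3949/15319 = -1/270841428 + 3949/15319 = 1069552783853/4149019835532 ≈ 0.25778)
M + D(86) = 1069552783853/4149019835532 + (78 - 1*86) = 1069552783853/4149019835532 + (78 - 86) = 1069552783853/4149019835532 - 8 = -32122605900403/4149019835532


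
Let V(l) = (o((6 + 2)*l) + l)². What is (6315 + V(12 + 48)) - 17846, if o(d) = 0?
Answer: -7931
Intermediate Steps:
V(l) = l² (V(l) = (0 + l)² = l²)
(6315 + V(12 + 48)) - 17846 = (6315 + (12 + 48)²) - 17846 = (6315 + 60²) - 17846 = (6315 + 3600) - 17846 = 9915 - 17846 = -7931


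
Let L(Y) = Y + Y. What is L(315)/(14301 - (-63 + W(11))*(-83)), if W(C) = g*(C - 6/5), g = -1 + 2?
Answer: 450/7061 ≈ 0.063730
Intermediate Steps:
g = 1
W(C) = -6/5 + C (W(C) = 1*(C - 6/5) = 1*(-6/5 + C) = -6/5 + C)
L(Y) = 2*Y
L(315)/(14301 - (-63 + W(11))*(-83)) = (2*315)/(14301 - (-63 + (-6/5 + 11))*(-83)) = 630/(14301 - (-63 + 49/5)*(-83)) = 630/(14301 - (-266)*(-83)/5) = 630/(14301 - 1*22078/5) = 630/(14301 - 22078/5) = 630/(49427/5) = 630*(5/49427) = 450/7061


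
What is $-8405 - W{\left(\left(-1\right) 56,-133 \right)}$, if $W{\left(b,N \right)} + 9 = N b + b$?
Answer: $-15788$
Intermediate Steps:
$W{\left(b,N \right)} = -9 + b + N b$ ($W{\left(b,N \right)} = -9 + \left(N b + b\right) = -9 + \left(b + N b\right) = -9 + b + N b$)
$-8405 - W{\left(\left(-1\right) 56,-133 \right)} = -8405 - \left(-9 - 56 - 133 \left(\left(-1\right) 56\right)\right) = -8405 - \left(-9 - 56 - -7448\right) = -8405 - \left(-9 - 56 + 7448\right) = -8405 - 7383 = -15788$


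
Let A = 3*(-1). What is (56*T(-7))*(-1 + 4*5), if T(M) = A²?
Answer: 9576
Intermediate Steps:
A = -3
T(M) = 9 (T(M) = (-3)² = 9)
(56*T(-7))*(-1 + 4*5) = (56*9)*(-1 + 4*5) = 504*(-1 + 20) = 504*19 = 9576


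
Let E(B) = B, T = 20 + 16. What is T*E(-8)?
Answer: -288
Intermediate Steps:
T = 36
T*E(-8) = 36*(-8) = -288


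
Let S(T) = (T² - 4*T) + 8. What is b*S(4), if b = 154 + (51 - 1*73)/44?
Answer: 1228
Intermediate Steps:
S(T) = 8 + T² - 4*T
b = 307/2 (b = 154 + (51 - 73)*(1/44) = 154 - 22*1/44 = 154 - ½ = 307/2 ≈ 153.50)
b*S(4) = 307*(8 + 4² - 4*4)/2 = 307*(8 + 16 - 16)/2 = (307/2)*8 = 1228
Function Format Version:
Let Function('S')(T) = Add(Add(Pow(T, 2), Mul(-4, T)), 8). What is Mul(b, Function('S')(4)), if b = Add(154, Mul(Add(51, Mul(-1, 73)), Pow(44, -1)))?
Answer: 1228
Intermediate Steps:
Function('S')(T) = Add(8, Pow(T, 2), Mul(-4, T))
b = Rational(307, 2) (b = Add(154, Mul(Add(51, -73), Rational(1, 44))) = Add(154, Mul(-22, Rational(1, 44))) = Add(154, Rational(-1, 2)) = Rational(307, 2) ≈ 153.50)
Mul(b, Function('S')(4)) = Mul(Rational(307, 2), Add(8, Pow(4, 2), Mul(-4, 4))) = Mul(Rational(307, 2), Add(8, 16, -16)) = Mul(Rational(307, 2), 8) = 1228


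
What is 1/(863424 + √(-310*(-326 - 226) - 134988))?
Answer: 71952/62125080637 - √9033/372750483822 ≈ 1.1579e-6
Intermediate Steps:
1/(863424 + √(-310*(-326 - 226) - 134988)) = 1/(863424 + √(-310*(-552) - 134988)) = 1/(863424 + √(171120 - 134988)) = 1/(863424 + √36132) = 1/(863424 + 2*√9033)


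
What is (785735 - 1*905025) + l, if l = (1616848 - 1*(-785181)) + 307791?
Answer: 2590530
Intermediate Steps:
l = 2709820 (l = (1616848 + 785181) + 307791 = 2402029 + 307791 = 2709820)
(785735 - 1*905025) + l = (785735 - 1*905025) + 2709820 = (785735 - 905025) + 2709820 = -119290 + 2709820 = 2590530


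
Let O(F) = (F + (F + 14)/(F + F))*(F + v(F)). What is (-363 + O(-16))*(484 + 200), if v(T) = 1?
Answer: -339093/4 ≈ -84773.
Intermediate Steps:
O(F) = (1 + F)*(F + (14 + F)/(2*F)) (O(F) = (F + (F + 14)/(F + F))*(F + 1) = (F + (14 + F)/((2*F)))*(1 + F) = (F + (14 + F)*(1/(2*F)))*(1 + F) = (F + (14 + F)/(2*F))*(1 + F) = (1 + F)*(F + (14 + F)/(2*F)))
(-363 + O(-16))*(484 + 200) = (-363 + (15/2 + (-16)**2 + 7/(-16) + (3/2)*(-16)))*(484 + 200) = (-363 + (15/2 + 256 + 7*(-1/16) - 24))*684 = (-363 + (15/2 + 256 - 7/16 - 24))*684 = (-363 + 3825/16)*684 = -1983/16*684 = -339093/4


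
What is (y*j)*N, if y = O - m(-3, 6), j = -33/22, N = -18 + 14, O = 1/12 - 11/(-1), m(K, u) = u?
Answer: 61/2 ≈ 30.500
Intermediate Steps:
O = 133/12 (O = 1*(1/12) - 11*(-1) = 1/12 + 11 = 133/12 ≈ 11.083)
N = -4
j = -3/2 (j = -33*1/22 = -3/2 ≈ -1.5000)
y = 61/12 (y = 133/12 - 1*6 = 133/12 - 6 = 61/12 ≈ 5.0833)
(y*j)*N = ((61/12)*(-3/2))*(-4) = -61/8*(-4) = 61/2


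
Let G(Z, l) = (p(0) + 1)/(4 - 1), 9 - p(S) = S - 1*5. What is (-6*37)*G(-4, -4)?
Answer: -1110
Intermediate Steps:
p(S) = 14 - S (p(S) = 9 - (S - 1*5) = 9 - (S - 5) = 9 - (-5 + S) = 9 + (5 - S) = 14 - S)
G(Z, l) = 5 (G(Z, l) = ((14 - 1*0) + 1)/(4 - 1) = ((14 + 0) + 1)/3 = (14 + 1)*(⅓) = 15*(⅓) = 5)
(-6*37)*G(-4, -4) = -6*37*5 = -222*5 = -1110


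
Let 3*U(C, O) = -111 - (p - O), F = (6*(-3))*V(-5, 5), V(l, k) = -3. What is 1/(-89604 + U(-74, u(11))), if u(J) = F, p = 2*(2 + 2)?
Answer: -3/268877 ≈ -1.1158e-5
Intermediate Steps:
p = 8 (p = 2*4 = 8)
F = 54 (F = (6*(-3))*(-3) = -18*(-3) = 54)
u(J) = 54
U(C, O) = -119/3 + O/3 (U(C, O) = (-111 - (8 - O))/3 = (-111 + (-8 + O))/3 = (-119 + O)/3 = -119/3 + O/3)
1/(-89604 + U(-74, u(11))) = 1/(-89604 + (-119/3 + (⅓)*54)) = 1/(-89604 + (-119/3 + 18)) = 1/(-89604 - 65/3) = 1/(-268877/3) = -3/268877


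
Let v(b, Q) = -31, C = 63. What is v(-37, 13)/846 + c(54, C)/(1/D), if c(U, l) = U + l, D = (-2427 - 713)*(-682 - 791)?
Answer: 457813526009/846 ≈ 5.4115e+8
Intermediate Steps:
D = 4625220 (D = -3140*(-1473) = 4625220)
v(-37, 13)/846 + c(54, C)/(1/D) = -31/846 + (54 + 63)/(1/4625220) = -31*1/846 + 117/(1/4625220) = -31/846 + 117*4625220 = -31/846 + 541150740 = 457813526009/846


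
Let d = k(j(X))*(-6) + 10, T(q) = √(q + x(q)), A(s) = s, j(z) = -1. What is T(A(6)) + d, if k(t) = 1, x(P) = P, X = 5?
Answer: 4 + 2*√3 ≈ 7.4641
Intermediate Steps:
T(q) = √2*√q (T(q) = √(q + q) = √(2*q) = √2*√q)
d = 4 (d = 1*(-6) + 10 = -6 + 10 = 4)
T(A(6)) + d = √2*√6 + 4 = 2*√3 + 4 = 4 + 2*√3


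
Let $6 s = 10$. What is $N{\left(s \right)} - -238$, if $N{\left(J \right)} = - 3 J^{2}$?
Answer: $\frac{689}{3} \approx 229.67$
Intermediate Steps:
$s = \frac{5}{3}$ ($s = \frac{1}{6} \cdot 10 = \frac{5}{3} \approx 1.6667$)
$N{\left(s \right)} - -238 = - 3 \left(\frac{5}{3}\right)^{2} - -238 = \left(-3\right) \frac{25}{9} + 238 = - \frac{25}{3} + 238 = \frac{689}{3}$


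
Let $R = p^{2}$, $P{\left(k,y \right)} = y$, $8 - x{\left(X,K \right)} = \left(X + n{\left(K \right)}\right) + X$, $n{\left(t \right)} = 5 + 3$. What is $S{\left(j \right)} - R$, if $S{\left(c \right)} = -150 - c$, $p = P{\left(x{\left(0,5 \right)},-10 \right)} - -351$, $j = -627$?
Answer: $-115804$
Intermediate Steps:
$n{\left(t \right)} = 8$
$x{\left(X,K \right)} = - 2 X$ ($x{\left(X,K \right)} = 8 - \left(\left(X + 8\right) + X\right) = 8 - \left(\left(8 + X\right) + X\right) = 8 - \left(8 + 2 X\right) = - 2 X$)
$p = 341$ ($p = -10 - -351 = -10 + 351 = 341$)
$R = 116281$ ($R = 341^{2} = 116281$)
$S{\left(j \right)} - R = \left(-150 - -627\right) - 116281 = \left(-150 + 627\right) - 116281 = 477 - 116281 = -115804$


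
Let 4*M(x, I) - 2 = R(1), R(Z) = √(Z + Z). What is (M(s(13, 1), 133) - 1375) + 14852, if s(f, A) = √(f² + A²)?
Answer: 26955/2 + √2/4 ≈ 13478.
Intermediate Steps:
R(Z) = √2*√Z (R(Z) = √(2*Z) = √2*√Z)
s(f, A) = √(A² + f²)
M(x, I) = ½ + √2/4 (M(x, I) = ½ + (√2*√1)/4 = ½ + (√2*1)/4 = ½ + √2/4)
(M(s(13, 1), 133) - 1375) + 14852 = ((½ + √2/4) - 1375) + 14852 = (-2749/2 + √2/4) + 14852 = 26955/2 + √2/4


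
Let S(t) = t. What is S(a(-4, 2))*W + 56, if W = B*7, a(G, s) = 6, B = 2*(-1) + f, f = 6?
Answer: 224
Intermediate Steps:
B = 4 (B = 2*(-1) + 6 = -2 + 6 = 4)
W = 28 (W = 4*7 = 28)
S(a(-4, 2))*W + 56 = 6*28 + 56 = 168 + 56 = 224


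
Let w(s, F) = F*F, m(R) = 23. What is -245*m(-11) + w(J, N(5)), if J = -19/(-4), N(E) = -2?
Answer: -5631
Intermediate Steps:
J = 19/4 (J = -19*(-1/4) = 19/4 ≈ 4.7500)
w(s, F) = F**2
-245*m(-11) + w(J, N(5)) = -245*23 + (-2)**2 = -5635 + 4 = -5631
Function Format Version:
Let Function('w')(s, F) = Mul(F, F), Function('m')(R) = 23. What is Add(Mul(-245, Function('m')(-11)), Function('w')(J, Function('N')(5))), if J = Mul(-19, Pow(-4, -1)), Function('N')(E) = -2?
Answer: -5631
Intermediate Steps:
J = Rational(19, 4) (J = Mul(-19, Rational(-1, 4)) = Rational(19, 4) ≈ 4.7500)
Function('w')(s, F) = Pow(F, 2)
Add(Mul(-245, Function('m')(-11)), Function('w')(J, Function('N')(5))) = Add(Mul(-245, 23), Pow(-2, 2)) = Add(-5635, 4) = -5631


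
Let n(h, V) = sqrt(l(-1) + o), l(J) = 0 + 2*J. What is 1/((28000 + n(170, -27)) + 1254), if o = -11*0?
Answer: 14627/427898259 - I*sqrt(2)/855796518 ≈ 3.4183e-5 - 1.6525e-9*I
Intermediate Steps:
o = 0
l(J) = 2*J
n(h, V) = I*sqrt(2) (n(h, V) = sqrt(2*(-1) + 0) = sqrt(-2 + 0) = sqrt(-2) = I*sqrt(2))
1/((28000 + n(170, -27)) + 1254) = 1/((28000 + I*sqrt(2)) + 1254) = 1/(29254 + I*sqrt(2))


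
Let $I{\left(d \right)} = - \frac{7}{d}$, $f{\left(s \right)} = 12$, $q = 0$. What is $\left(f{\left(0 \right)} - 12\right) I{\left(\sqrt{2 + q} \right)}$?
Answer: $0$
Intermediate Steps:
$\left(f{\left(0 \right)} - 12\right) I{\left(\sqrt{2 + q} \right)} = \left(12 - 12\right) \left(- \frac{7}{\sqrt{2 + 0}}\right) = 0 \left(- \frac{7}{\sqrt{2}}\right) = 0 \left(- 7 \frac{\sqrt{2}}{2}\right) = 0 \left(- \frac{7 \sqrt{2}}{2}\right) = 0$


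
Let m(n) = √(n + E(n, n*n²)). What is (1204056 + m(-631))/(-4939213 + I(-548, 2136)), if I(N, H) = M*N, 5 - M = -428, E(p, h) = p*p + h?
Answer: -401352/1725499 - I*√250842061/5176497 ≈ -0.2326 - 0.0030596*I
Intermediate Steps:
E(p, h) = h + p² (E(p, h) = p² + h = h + p²)
M = 433 (M = 5 - 1*(-428) = 5 + 428 = 433)
I(N, H) = 433*N
m(n) = √(n + n² + n³) (m(n) = √(n + (n*n² + n²)) = √(n + (n³ + n²)) = √(n + (n² + n³)) = √(n + n² + n³))
(1204056 + m(-631))/(-4939213 + I(-548, 2136)) = (1204056 + √(-631*(1 - 631 + (-631)²)))/(-4939213 + 433*(-548)) = (1204056 + √(-631*(1 - 631 + 398161)))/(-4939213 - 237284) = (1204056 + √(-631*397531))/(-5176497) = (1204056 + √(-250842061))*(-1/5176497) = (1204056 + I*√250842061)*(-1/5176497) = -401352/1725499 - I*√250842061/5176497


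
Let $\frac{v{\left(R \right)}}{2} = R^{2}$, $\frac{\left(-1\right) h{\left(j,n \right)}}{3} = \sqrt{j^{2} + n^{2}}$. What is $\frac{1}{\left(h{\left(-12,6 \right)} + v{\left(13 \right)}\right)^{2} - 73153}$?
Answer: $\frac{14237}{361309467} + \frac{1352 \sqrt{5}}{120436489} \approx 6.4506 \cdot 10^{-5}$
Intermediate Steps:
$h{\left(j,n \right)} = - 3 \sqrt{j^{2} + n^{2}}$
$v{\left(R \right)} = 2 R^{2}$
$\frac{1}{\left(h{\left(-12,6 \right)} + v{\left(13 \right)}\right)^{2} - 73153} = \frac{1}{\left(- 3 \sqrt{\left(-12\right)^{2} + 6^{2}} + 2 \cdot 13^{2}\right)^{2} - 73153} = \frac{1}{\left(- 3 \sqrt{144 + 36} + 2 \cdot 169\right)^{2} - 73153} = \frac{1}{\left(- 3 \sqrt{180} + 338\right)^{2} - 73153} = \frac{1}{\left(- 3 \cdot 6 \sqrt{5} + 338\right)^{2} - 73153} = \frac{1}{\left(- 18 \sqrt{5} + 338\right)^{2} - 73153} = \frac{1}{\left(338 - 18 \sqrt{5}\right)^{2} - 73153} = \frac{1}{-73153 + \left(338 - 18 \sqrt{5}\right)^{2}}$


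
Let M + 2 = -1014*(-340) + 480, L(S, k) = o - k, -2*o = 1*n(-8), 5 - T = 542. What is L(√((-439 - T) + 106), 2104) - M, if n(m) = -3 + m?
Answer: -694673/2 ≈ -3.4734e+5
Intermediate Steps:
T = -537 (T = 5 - 1*542 = 5 - 542 = -537)
o = 11/2 (o = -(-3 - 8)/2 = -(-11)/2 = -½*(-11) = 11/2 ≈ 5.5000)
L(S, k) = 11/2 - k
M = 345238 (M = -2 + (-1014*(-340) + 480) = -2 + (344760 + 480) = -2 + 345240 = 345238)
L(√((-439 - T) + 106), 2104) - M = (11/2 - 1*2104) - 1*345238 = (11/2 - 2104) - 345238 = -4197/2 - 345238 = -694673/2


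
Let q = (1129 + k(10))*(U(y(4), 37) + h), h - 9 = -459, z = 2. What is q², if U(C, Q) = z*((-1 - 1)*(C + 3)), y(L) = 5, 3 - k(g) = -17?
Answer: 306714377124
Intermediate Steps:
k(g) = 20 (k(g) = 3 - 1*(-17) = 3 + 17 = 20)
h = -450 (h = 9 - 459 = -450)
U(C, Q) = -12 - 4*C (U(C, Q) = 2*((-1 - 1)*(C + 3)) = 2*(-2*(3 + C)) = 2*(-6 - 2*C) = -12 - 4*C)
q = -553818 (q = (1129 + 20)*((-12 - 4*5) - 450) = 1149*((-12 - 20) - 450) = 1149*(-32 - 450) = 1149*(-482) = -553818)
q² = (-553818)² = 306714377124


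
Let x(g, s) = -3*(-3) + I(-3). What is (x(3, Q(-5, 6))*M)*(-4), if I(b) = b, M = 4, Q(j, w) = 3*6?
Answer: -96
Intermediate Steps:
Q(j, w) = 18
x(g, s) = 6 (x(g, s) = -3*(-3) - 3 = 9 - 3 = 6)
(x(3, Q(-5, 6))*M)*(-4) = (6*4)*(-4) = 24*(-4) = -96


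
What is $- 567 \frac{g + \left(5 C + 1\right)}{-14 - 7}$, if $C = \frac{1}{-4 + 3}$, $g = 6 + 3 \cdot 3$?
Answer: $297$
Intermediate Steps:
$g = 15$ ($g = 6 + 9 = 15$)
$C = -1$ ($C = \frac{1}{-1} = -1$)
$- 567 \frac{g + \left(5 C + 1\right)}{-14 - 7} = - 567 \frac{15 + \left(5 \left(-1\right) + 1\right)}{-14 - 7} = - 567 \frac{15 + \left(-5 + 1\right)}{-21} = - 567 \left(15 - 4\right) \left(- \frac{1}{21}\right) = - 567 \cdot 11 \left(- \frac{1}{21}\right) = \left(-567\right) \left(- \frac{11}{21}\right) = 297$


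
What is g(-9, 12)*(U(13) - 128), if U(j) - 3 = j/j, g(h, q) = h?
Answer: 1116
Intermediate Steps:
U(j) = 4 (U(j) = 3 + j/j = 3 + 1 = 4)
g(-9, 12)*(U(13) - 128) = -9*(4 - 128) = -9*(-124) = 1116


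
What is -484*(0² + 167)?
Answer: -80828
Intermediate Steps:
-484*(0² + 167) = -484*(0 + 167) = -484*167 = -80828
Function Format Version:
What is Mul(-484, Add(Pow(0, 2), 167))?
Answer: -80828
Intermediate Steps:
Mul(-484, Add(Pow(0, 2), 167)) = Mul(-484, Add(0, 167)) = Mul(-484, 167) = -80828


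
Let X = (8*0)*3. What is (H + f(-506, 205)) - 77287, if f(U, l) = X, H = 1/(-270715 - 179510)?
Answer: -34796539576/450225 ≈ -77287.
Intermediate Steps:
H = -1/450225 (H = 1/(-450225) = -1/450225 ≈ -2.2211e-6)
X = 0 (X = 0*3 = 0)
f(U, l) = 0
(H + f(-506, 205)) - 77287 = (-1/450225 + 0) - 77287 = -1/450225 - 77287 = -34796539576/450225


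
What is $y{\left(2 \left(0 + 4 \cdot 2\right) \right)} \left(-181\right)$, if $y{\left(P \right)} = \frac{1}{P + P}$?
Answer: $- \frac{181}{32} \approx -5.6563$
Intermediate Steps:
$y{\left(P \right)} = \frac{1}{2 P}$
$y{\left(2 \left(0 + 4 \cdot 2\right) \right)} \left(-181\right) = \frac{1}{2 \cdot 2 \left(0 + 4 \cdot 2\right)} \left(-181\right) = \frac{1}{2 \cdot 2 \left(0 + 8\right)} \left(-181\right) = \frac{1}{2 \cdot 2 \cdot 8} \left(-181\right) = \frac{1}{2 \cdot 16} \left(-181\right) = \frac{1}{2} \cdot \frac{1}{16} \left(-181\right) = \frac{1}{32} \left(-181\right) = - \frac{181}{32}$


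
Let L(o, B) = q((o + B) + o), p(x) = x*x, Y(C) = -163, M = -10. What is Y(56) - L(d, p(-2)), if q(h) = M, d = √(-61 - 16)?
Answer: -153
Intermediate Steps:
p(x) = x²
d = I*√77 (d = √(-77) = I*√77 ≈ 8.775*I)
q(h) = -10
L(o, B) = -10
Y(56) - L(d, p(-2)) = -163 - 1*(-10) = -163 + 10 = -153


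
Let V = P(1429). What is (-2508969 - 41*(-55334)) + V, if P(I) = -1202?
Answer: -241477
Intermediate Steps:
V = -1202
(-2508969 - 41*(-55334)) + V = (-2508969 - 41*(-55334)) - 1202 = (-2508969 + 2268694) - 1202 = -240275 - 1202 = -241477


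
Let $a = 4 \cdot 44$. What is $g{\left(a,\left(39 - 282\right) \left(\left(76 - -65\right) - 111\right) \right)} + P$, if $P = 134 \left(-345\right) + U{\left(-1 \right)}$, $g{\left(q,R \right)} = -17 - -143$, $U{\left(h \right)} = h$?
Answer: $-46105$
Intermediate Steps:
$a = 176$
$g{\left(q,R \right)} = 126$ ($g{\left(q,R \right)} = -17 + 143 = 126$)
$P = -46231$ ($P = 134 \left(-345\right) - 1 = -46230 - 1 = -46231$)
$g{\left(a,\left(39 - 282\right) \left(\left(76 - -65\right) - 111\right) \right)} + P = 126 - 46231 = -46105$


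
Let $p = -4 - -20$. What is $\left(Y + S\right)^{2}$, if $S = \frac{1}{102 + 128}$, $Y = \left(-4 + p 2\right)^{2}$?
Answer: $\frac{32515663041}{52900} \approx 6.1466 \cdot 10^{5}$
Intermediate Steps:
$p = 16$ ($p = -4 + 20 = 16$)
$Y = 784$ ($Y = \left(-4 + 16 \cdot 2\right)^{2} = \left(-4 + 32\right)^{2} = 28^{2} = 784$)
$S = \frac{1}{230} \approx 0.0043478$
$\left(Y + S\right)^{2} = \left(784 + \frac{1}{230}\right)^{2} = \left(\frac{180321}{230}\right)^{2} = \frac{32515663041}{52900}$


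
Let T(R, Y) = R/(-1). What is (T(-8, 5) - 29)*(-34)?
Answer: 714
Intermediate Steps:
T(R, Y) = -R (T(R, Y) = R*(-1) = -R)
(T(-8, 5) - 29)*(-34) = (-1*(-8) - 29)*(-34) = (8 - 29)*(-34) = -21*(-34) = 714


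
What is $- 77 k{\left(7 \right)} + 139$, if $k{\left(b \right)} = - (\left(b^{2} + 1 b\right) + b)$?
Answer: $4990$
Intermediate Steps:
$k{\left(b \right)} = - b^{2} - 2 b$ ($k{\left(b \right)} = - (\left(b^{2} + b\right) + b) = - (\left(b + b^{2}\right) + b) = - (b^{2} + 2 b) = - b^{2} - 2 b$)
$- 77 k{\left(7 \right)} + 139 = - 77 \left(\left(-1\right) 7 \left(2 + 7\right)\right) + 139 = - 77 \left(\left(-1\right) 7 \cdot 9\right) + 139 = \left(-77\right) \left(-63\right) + 139 = 4851 + 139 = 4990$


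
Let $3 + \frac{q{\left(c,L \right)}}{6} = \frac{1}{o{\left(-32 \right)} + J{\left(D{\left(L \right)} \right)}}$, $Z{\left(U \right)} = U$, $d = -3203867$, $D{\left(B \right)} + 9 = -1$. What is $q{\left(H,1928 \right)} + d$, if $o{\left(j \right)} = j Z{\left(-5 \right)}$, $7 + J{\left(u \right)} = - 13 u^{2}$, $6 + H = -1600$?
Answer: $- \frac{3674856101}{1147} \approx -3.2039 \cdot 10^{6}$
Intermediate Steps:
$H = -1606$ ($H = -6 - 1600 = -1606$)
$D{\left(B \right)} = -10$ ($D{\left(B \right)} = -9 - 1 = -10$)
$J{\left(u \right)} = -7 - 13 u^{2}$
$o{\left(j \right)} = - 5 j$ ($o{\left(j \right)} = j \left(-5\right) = - 5 j$)
$q{\left(c,L \right)} = - \frac{20652}{1147}$ ($q{\left(c,L \right)} = -18 + \frac{6}{\left(-5\right) \left(-32\right) - \left(7 + 13 \left(-10\right)^{2}\right)} = -18 + \frac{6}{160 - 1307} = -18 + \frac{6}{-1147} = -18 + 6 \left(- \frac{1}{1147}\right) = -18 - \frac{6}{1147} = - \frac{20652}{1147}$)
$q{\left(H,1928 \right)} + d = - \frac{20652}{1147} - 3203867 = - \frac{3674856101}{1147}$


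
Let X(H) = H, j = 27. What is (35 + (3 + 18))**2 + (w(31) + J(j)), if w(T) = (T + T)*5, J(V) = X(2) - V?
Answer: 3421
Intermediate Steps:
J(V) = 2 - V
w(T) = 10*T (w(T) = (2*T)*5 = 10*T)
(35 + (3 + 18))**2 + (w(31) + J(j)) = (35 + (3 + 18))**2 + (10*31 + (2 - 1*27)) = (35 + 21)**2 + (310 + (2 - 27)) = 56**2 + (310 - 25) = 3136 + 285 = 3421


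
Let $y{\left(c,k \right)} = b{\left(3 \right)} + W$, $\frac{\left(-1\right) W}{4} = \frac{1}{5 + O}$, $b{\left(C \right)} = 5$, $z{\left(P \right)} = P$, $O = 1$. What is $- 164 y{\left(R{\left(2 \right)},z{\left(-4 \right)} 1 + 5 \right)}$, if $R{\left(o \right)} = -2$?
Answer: $- \frac{2132}{3} \approx -710.67$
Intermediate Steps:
$W = - \frac{2}{3}$ ($W = - \frac{4}{5 + 1} = - \frac{4}{6} = \left(-4\right) \frac{1}{6} = - \frac{2}{3} \approx -0.66667$)
$y{\left(c,k \right)} = \frac{13}{3}$ ($y{\left(c,k \right)} = 5 - \frac{2}{3} = \frac{13}{3}$)
$- 164 y{\left(R{\left(2 \right)},z{\left(-4 \right)} 1 + 5 \right)} = \left(-164\right) \frac{13}{3} = - \frac{2132}{3}$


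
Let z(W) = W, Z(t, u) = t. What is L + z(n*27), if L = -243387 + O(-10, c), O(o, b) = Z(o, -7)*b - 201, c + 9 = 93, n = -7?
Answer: -244617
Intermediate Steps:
c = 84 (c = -9 + 93 = 84)
O(o, b) = -201 + b*o (O(o, b) = o*b - 201 = b*o - 201 = -201 + b*o)
L = -244428 (L = -243387 + (-201 + 84*(-10)) = -243387 + (-201 - 840) = -243387 - 1041 = -244428)
L + z(n*27) = -244428 - 7*27 = -244428 - 189 = -244617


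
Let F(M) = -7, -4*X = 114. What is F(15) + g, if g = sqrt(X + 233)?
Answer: -7 + sqrt(818)/2 ≈ 7.3003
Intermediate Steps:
X = -57/2 (X = -1/4*114 = -57/2 ≈ -28.500)
g = sqrt(818)/2 (g = sqrt(-57/2 + 233) = sqrt(409/2) = sqrt(818)/2 ≈ 14.300)
F(15) + g = -7 + sqrt(818)/2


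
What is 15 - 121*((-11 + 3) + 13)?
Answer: -590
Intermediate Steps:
15 - 121*((-11 + 3) + 13) = 15 - 121*(-8 + 13) = 15 - 121*5 = 15 - 605 = -590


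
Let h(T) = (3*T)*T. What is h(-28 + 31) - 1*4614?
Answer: -4587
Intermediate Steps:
h(T) = 3*T²
h(-28 + 31) - 1*4614 = 3*(-28 + 31)² - 1*4614 = 3*3² - 4614 = 3*9 - 4614 = 27 - 4614 = -4587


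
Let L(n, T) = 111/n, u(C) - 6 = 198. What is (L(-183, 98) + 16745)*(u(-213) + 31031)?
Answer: 31903678880/61 ≈ 5.2301e+8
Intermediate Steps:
u(C) = 204 (u(C) = 6 + 198 = 204)
(L(-183, 98) + 16745)*(u(-213) + 31031) = (111/(-183) + 16745)*(204 + 31031) = (111*(-1/183) + 16745)*31235 = (-37/61 + 16745)*31235 = (1021408/61)*31235 = 31903678880/61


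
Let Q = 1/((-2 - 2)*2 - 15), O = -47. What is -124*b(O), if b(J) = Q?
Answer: 124/23 ≈ 5.3913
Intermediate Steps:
Q = -1/23 (Q = 1/(-4*2 - 15) = 1/(-8 - 15) = 1/(-23) = -1/23 ≈ -0.043478)
b(J) = -1/23
-124*b(O) = -124*(-1/23) = 124/23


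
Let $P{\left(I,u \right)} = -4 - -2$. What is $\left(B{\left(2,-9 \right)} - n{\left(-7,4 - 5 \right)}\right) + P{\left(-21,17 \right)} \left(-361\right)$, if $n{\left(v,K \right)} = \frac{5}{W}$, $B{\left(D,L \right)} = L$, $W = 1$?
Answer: $708$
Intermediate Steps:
$P{\left(I,u \right)} = -2$ ($P{\left(I,u \right)} = -4 + 2 = -2$)
$n{\left(v,K \right)} = 5$ ($n{\left(v,K \right)} = \frac{5}{1} = 5 \cdot 1 = 5$)
$\left(B{\left(2,-9 \right)} - n{\left(-7,4 - 5 \right)}\right) + P{\left(-21,17 \right)} \left(-361\right) = \left(-9 - 5\right) - -722 = \left(-9 - 5\right) + 722 = -14 + 722 = 708$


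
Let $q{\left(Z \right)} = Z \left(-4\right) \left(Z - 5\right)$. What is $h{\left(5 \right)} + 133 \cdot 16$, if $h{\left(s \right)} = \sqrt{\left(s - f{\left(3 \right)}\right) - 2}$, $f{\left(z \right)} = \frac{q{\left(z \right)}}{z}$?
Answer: $2128 + i \sqrt{5} \approx 2128.0 + 2.2361 i$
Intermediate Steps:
$q{\left(Z \right)} = - 4 Z \left(-5 + Z\right)$
$f{\left(z \right)} = 20 - 4 z$ ($f{\left(z \right)} = \frac{4 z \left(5 - z\right)}{z} = 20 - 4 z$)
$h{\left(s \right)} = \sqrt{-10 + s}$ ($h{\left(s \right)} = \sqrt{\left(s - \left(20 - 12\right)\right) - 2} = \sqrt{\left(s - 8\right) - 2} = \sqrt{\left(-8 + s\right) - 2} = \sqrt{-10 + s}$)
$h{\left(5 \right)} + 133 \cdot 16 = \sqrt{-10 + 5} + 133 \cdot 16 = \sqrt{-5} + 2128 = i \sqrt{5} + 2128 = 2128 + i \sqrt{5}$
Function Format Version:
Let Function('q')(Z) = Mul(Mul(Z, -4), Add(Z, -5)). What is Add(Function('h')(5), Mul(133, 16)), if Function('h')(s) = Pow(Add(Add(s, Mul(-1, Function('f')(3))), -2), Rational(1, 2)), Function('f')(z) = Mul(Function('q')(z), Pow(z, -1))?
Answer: Add(2128, Mul(I, Pow(5, Rational(1, 2)))) ≈ Add(2128.0, Mul(2.2361, I))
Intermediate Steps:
Function('q')(Z) = Mul(-4, Z, Add(-5, Z)) (Function('q')(Z) = Mul(Mul(-4, Z), Add(-5, Z)) = Mul(-4, Z, Add(-5, Z)))
Function('f')(z) = Add(20, Mul(-4, z)) (Function('f')(z) = Mul(Mul(4, z, Add(5, Mul(-1, z))), Pow(z, -1)) = Add(20, Mul(-4, z)))
Function('h')(s) = Pow(Add(-10, s), Rational(1, 2)) (Function('h')(s) = Pow(Add(Add(s, Mul(-1, Add(20, Mul(-4, 3)))), -2), Rational(1, 2)) = Pow(Add(Add(s, Mul(-1, Add(20, -12))), -2), Rational(1, 2)) = Pow(Add(Add(s, Mul(-1, 8)), -2), Rational(1, 2)) = Pow(Add(Add(s, -8), -2), Rational(1, 2)) = Pow(Add(Add(-8, s), -2), Rational(1, 2)) = Pow(Add(-10, s), Rational(1, 2)))
Add(Function('h')(5), Mul(133, 16)) = Add(Pow(Add(-10, 5), Rational(1, 2)), Mul(133, 16)) = Add(Pow(-5, Rational(1, 2)), 2128) = Add(Mul(I, Pow(5, Rational(1, 2))), 2128) = Add(2128, Mul(I, Pow(5, Rational(1, 2))))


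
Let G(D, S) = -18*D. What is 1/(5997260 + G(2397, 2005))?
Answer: 1/5954114 ≈ 1.6795e-7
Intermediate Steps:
1/(5997260 + G(2397, 2005)) = 1/(5997260 - 18*2397) = 1/(5997260 - 43146) = 1/5954114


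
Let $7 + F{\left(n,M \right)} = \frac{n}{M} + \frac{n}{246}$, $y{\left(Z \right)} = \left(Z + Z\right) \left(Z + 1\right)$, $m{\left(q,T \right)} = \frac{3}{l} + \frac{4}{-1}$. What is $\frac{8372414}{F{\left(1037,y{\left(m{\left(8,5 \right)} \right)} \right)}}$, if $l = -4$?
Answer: $\frac{195663315180}{615197} \approx 3.1805 \cdot 10^{5}$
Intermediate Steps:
$m{\left(q,T \right)} = - \frac{19}{4}$ ($m{\left(q,T \right)} = \frac{3}{-4} + \frac{4}{-1} = 3 \left(- \frac{1}{4}\right) + 4 \left(-1\right) = - \frac{3}{4} - 4 = - \frac{19}{4}$)
$y{\left(Z \right)} = 2 Z \left(1 + Z\right)$
$F{\left(n,M \right)} = -7 + \frac{n}{246} + \frac{n}{M}$ ($F{\left(n,M \right)} = -7 + \left(\frac{n}{M} + \frac{n}{246}\right) = -7 + \left(\frac{n}{246} + \frac{n}{M}\right) = -7 + \frac{n}{246} + \frac{n}{M}$)
$\frac{8372414}{F{\left(1037,y{\left(m{\left(8,5 \right)} \right)} \right)}} = \frac{8372414}{-7 + \frac{1}{246} \cdot 1037 + \frac{1037}{2 \left(- \frac{19}{4}\right) \left(1 - \frac{19}{4}\right)}} = \frac{8372414}{-7 + \frac{1037}{246} + \frac{1037}{2 \left(- \frac{19}{4}\right) \left(- \frac{15}{4}\right)}} = \frac{8372414}{-7 + \frac{1037}{246} + \frac{1037}{\frac{285}{8}}} = \frac{8372414}{-7 + \frac{1037}{246} + 1037 \cdot \frac{8}{285}} = \frac{8372414}{-7 + \frac{1037}{246} + \frac{8296}{285}} = \frac{8372414}{\frac{615197}{23370}} = 8372414 \cdot \frac{23370}{615197} = \frac{195663315180}{615197}$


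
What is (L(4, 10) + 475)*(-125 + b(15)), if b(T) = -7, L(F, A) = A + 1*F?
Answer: -64548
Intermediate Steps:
L(F, A) = A + F
(L(4, 10) + 475)*(-125 + b(15)) = ((10 + 4) + 475)*(-125 - 7) = (14 + 475)*(-132) = 489*(-132) = -64548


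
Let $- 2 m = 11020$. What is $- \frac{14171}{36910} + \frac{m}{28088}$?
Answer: $- \frac{150352287}{259182020} \approx -0.5801$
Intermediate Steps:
$m = -5510$ ($m = \left(- \frac{1}{2}\right) 11020 = -5510$)
$- \frac{14171}{36910} + \frac{m}{28088} = - \frac{14171}{36910} - \frac{5510}{28088} = \left(-14171\right) \frac{1}{36910} - \frac{2755}{14044} = - \frac{14171}{36910} - \frac{2755}{14044} = - \frac{150352287}{259182020}$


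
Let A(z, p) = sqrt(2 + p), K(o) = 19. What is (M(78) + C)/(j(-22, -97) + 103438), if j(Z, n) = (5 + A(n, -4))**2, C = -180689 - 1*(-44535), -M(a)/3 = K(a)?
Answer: 136211*I/(-103461*I + 10*sqrt(2)) ≈ -1.3165 + 0.00017996*I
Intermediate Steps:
M(a) = -57 (M(a) = -3*19 = -57)
C = -136154 (C = -180689 + 44535 = -136154)
j(Z, n) = (5 + I*sqrt(2))**2 (j(Z, n) = (5 + sqrt(2 - 4))**2 = (5 + sqrt(-2))**2 = (5 + I*sqrt(2))**2)
(M(78) + C)/(j(-22, -97) + 103438) = (-57 - 136154)/((5 + I*sqrt(2))**2 + 103438) = -136211/(103438 + (5 + I*sqrt(2))**2)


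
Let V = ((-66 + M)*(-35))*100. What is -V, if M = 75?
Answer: 31500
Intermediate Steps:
V = -31500 (V = ((-66 + 75)*(-35))*100 = (9*(-35))*100 = -315*100 = -31500)
-V = -1*(-31500) = 31500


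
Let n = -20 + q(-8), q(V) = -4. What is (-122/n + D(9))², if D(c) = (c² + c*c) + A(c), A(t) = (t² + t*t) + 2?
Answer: 15784729/144 ≈ 1.0962e+5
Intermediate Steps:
A(t) = 2 + 2*t² (A(t) = (t² + t²) + 2 = 2*t² + 2 = 2 + 2*t²)
n = -24 (n = -20 - 4 = -24)
D(c) = 2 + 4*c² (D(c) = (c² + c*c) + (2 + 2*c²) = (c² + c²) + (2 + 2*c²) = 2*c² + (2 + 2*c²) = 2 + 4*c²)
(-122/n + D(9))² = (-122/(-24) + (2 + 4*9²))² = (-122*(-1/24) + (2 + 4*81))² = (61/12 + (2 + 324))² = (61/12 + 326)² = (3973/12)² = 15784729/144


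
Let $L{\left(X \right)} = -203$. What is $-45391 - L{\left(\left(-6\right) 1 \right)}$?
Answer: $-45188$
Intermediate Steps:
$-45391 - L{\left(\left(-6\right) 1 \right)} = -45391 - -203 = -45391 + 203 = -45188$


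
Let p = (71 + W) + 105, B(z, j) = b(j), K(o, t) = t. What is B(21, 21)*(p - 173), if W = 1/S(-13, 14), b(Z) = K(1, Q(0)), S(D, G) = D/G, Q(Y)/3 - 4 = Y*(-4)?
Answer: 300/13 ≈ 23.077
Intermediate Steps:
Q(Y) = 12 - 12*Y (Q(Y) = 12 + 3*(Y*(-4)) = 12 + 3*(-4*Y) = 12 - 12*Y)
b(Z) = 12 (b(Z) = 12 - 12*0 = 12 + 0 = 12)
W = -14/13 (W = 1/(-13/14) = -14/13 ≈ -1.0769)
B(z, j) = 12
p = 2274/13 (p = (71 - 14/13) + 105 = 909/13 + 105 = 2274/13 ≈ 174.92)
B(21, 21)*(p - 173) = 12*(2274/13 - 173) = 12*(25/13) = 300/13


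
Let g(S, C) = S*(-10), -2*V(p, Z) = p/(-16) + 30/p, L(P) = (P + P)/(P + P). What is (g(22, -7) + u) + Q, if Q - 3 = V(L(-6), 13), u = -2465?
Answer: -86303/32 ≈ -2697.0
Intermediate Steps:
L(P) = 1 (L(P) = (2*P)/((2*P)) = (2*P)*(1/(2*P)) = 1)
V(p, Z) = -15/p + p/32 (V(p, Z) = -(p/(-16) + 30/p)/2 = -(p*(-1/16) + 30/p)/2 = -(-p/16 + 30/p)/2 = -(30/p - p/16)/2 = -15/p + p/32)
g(S, C) = -10*S
Q = -383/32 (Q = 3 + (-15/1 + (1/32)*1) = 3 + (-15*1 + 1/32) = 3 + (-15 + 1/32) = 3 - 479/32 = -383/32 ≈ -11.969)
(g(22, -7) + u) + Q = (-10*22 - 2465) - 383/32 = (-220 - 2465) - 383/32 = -2685 - 383/32 = -86303/32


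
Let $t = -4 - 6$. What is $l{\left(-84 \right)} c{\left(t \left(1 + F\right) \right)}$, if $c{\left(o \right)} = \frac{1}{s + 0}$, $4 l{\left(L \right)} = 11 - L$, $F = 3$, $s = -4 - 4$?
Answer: $- \frac{95}{32} \approx -2.9688$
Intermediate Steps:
$s = -8$ ($s = -4 - 4 = -8$)
$l{\left(L \right)} = \frac{11}{4} - \frac{L}{4}$ ($l{\left(L \right)} = \frac{11 - L}{4} = \frac{11}{4} - \frac{L}{4}$)
$t = -10$ ($t = -4 - 6 = -10$)
$c{\left(o \right)} = - \frac{1}{8}$ ($c{\left(o \right)} = \frac{1}{-8 + 0} = \frac{1}{-8} = - \frac{1}{8}$)
$l{\left(-84 \right)} c{\left(t \left(1 + F\right) \right)} = \left(\frac{11}{4} - -21\right) \left(- \frac{1}{8}\right) = \left(\frac{11}{4} + 21\right) \left(- \frac{1}{8}\right) = \frac{95}{4} \left(- \frac{1}{8}\right) = - \frac{95}{32}$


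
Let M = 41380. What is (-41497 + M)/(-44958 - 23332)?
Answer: 117/68290 ≈ 0.0017133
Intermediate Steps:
(-41497 + M)/(-44958 - 23332) = (-41497 + 41380)/(-44958 - 23332) = -117/(-68290) = -117*(-1/68290) = 117/68290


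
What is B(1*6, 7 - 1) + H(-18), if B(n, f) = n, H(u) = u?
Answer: -12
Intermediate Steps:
B(1*6, 7 - 1) + H(-18) = 1*6 - 18 = 6 - 18 = -12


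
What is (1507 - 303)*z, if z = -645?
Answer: -776580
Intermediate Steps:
(1507 - 303)*z = (1507 - 303)*(-645) = 1204*(-645) = -776580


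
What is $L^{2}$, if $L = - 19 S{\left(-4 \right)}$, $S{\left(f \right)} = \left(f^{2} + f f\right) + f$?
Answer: $283024$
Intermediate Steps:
$S{\left(f \right)} = f + 2 f^{2}$ ($S{\left(f \right)} = \left(f^{2} + f^{2}\right) + f = 2 f^{2} + f = f + 2 f^{2}$)
$L = -532$ ($L = - 19 \left(- 4 \left(1 + 2 \left(-4\right)\right)\right) = - 19 \left(- 4 \left(1 - 8\right)\right) = - 19 \left(\left(-4\right) \left(-7\right)\right) = \left(-19\right) 28 = -532$)
$L^{2} = \left(-532\right)^{2} = 283024$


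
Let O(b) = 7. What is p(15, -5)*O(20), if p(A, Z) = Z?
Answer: -35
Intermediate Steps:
p(15, -5)*O(20) = -5*7 = -35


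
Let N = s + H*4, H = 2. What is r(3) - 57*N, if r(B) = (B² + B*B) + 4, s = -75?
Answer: 3841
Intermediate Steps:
N = -67 (N = -75 + 2*4 = -75 + 8 = -67)
r(B) = 4 + 2*B² (r(B) = (B² + B²) + 4 = 2*B² + 4 = 4 + 2*B²)
r(3) - 57*N = (4 + 2*3²) - 57*(-67) = (4 + 2*9) + 3819 = (4 + 18) + 3819 = 22 + 3819 = 3841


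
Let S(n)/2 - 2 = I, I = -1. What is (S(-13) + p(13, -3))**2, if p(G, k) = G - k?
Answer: 324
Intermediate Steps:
S(n) = 2 (S(n) = 4 + 2*(-1) = 4 - 2 = 2)
(S(-13) + p(13, -3))**2 = (2 + (13 - 1*(-3)))**2 = (2 + (13 + 3))**2 = (2 + 16)**2 = 18**2 = 324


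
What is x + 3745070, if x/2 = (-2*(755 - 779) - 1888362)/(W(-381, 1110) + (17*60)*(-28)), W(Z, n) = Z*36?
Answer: 13194196329/3523 ≈ 3.7452e+6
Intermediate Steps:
W(Z, n) = 36*Z
x = 314719/3523 (x = 2*((-2*(755 - 779) - 1888362)/(36*(-381) + (17*60)*(-28))) = 2*((-2*(-24) - 1888362)/(-13716 + 1020*(-28))) = 2*((48 - 1888362)/(-13716 - 28560)) = 2*(-1888314/(-42276)) = 2*(-1888314*(-1/42276)) = 2*(314719/7046) = 314719/3523 ≈ 89.333)
x + 3745070 = 314719/3523 + 3745070 = 13194196329/3523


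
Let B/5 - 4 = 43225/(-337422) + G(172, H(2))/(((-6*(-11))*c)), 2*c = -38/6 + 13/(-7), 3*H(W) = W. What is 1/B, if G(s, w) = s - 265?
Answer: 319201212/6728724295 ≈ 0.047439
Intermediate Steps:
H(W) = W/3
G(s, w) = -265 + s
c = -86/21 (c = (-38/6 + 13/(-7))/2 = (-38*⅙ + 13*(-⅐))/2 = (-19/3 - 13/7)/2 = (½)*(-172/21) = -86/21 ≈ -4.0952)
B = 6728724295/319201212 (B = 20 + 5*(43225/(-337422) + (-265 + 172)/((-6*(-11)*(-86/21)))) = 20 + 5*(43225*(-1/337422) - 93/(66*(-86/21))) = 20 + 5*(-43225/337422 - 93/(-1892/7)) = 20 + 5*(-43225/337422 - 93*(-7/1892)) = 20 + 5*(-43225/337422 + 651/1892) = 20 + 5*(68940011/319201212) = 20 + 344700055/319201212 = 6728724295/319201212 ≈ 21.080)
1/B = 1/(6728724295/319201212) = 319201212/6728724295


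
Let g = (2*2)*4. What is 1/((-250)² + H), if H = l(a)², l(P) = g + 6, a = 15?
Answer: 1/62984 ≈ 1.5877e-5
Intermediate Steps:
g = 16 (g = 4*4 = 16)
l(P) = 22 (l(P) = 16 + 6 = 22)
H = 484 (H = 22² = 484)
1/((-250)² + H) = 1/((-250)² + 484) = 1/(62500 + 484) = 1/62984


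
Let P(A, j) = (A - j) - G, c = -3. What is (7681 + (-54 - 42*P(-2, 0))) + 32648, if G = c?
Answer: 40233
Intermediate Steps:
G = -3
P(A, j) = 3 + A - j (P(A, j) = (A - j) - 1*(-3) = (A - j) + 3 = 3 + A - j)
(7681 + (-54 - 42*P(-2, 0))) + 32648 = (7681 + (-54 - 42*(3 - 2 - 1*0))) + 32648 = (7681 + (-54 - 42*(3 - 2 + 0))) + 32648 = (7681 + (-54 - 42*1)) + 32648 = (7681 + (-54 - 42)) + 32648 = (7681 - 96) + 32648 = 7585 + 32648 = 40233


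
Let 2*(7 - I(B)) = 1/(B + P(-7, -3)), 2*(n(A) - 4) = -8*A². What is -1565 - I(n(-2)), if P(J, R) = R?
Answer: -47161/30 ≈ -1572.0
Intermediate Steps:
n(A) = 4 - 4*A² (n(A) = 4 + (-8*A²)/2 = 4 - 4*A²)
I(B) = 7 - 1/(2*(-3 + B)) (I(B) = 7 - 1/(2*(B - 3)) = 7 - 1/(2*(-3 + B)))
-1565 - I(n(-2)) = -1565 - (-43 + 14*(4 - 4*(-2)²))/(2*(-3 + (4 - 4*(-2)²))) = -1565 - (-43 + 14*(4 - 4*4))/(2*(-3 + (4 - 4*4))) = -1565 - (-43 + 14*(4 - 16))/(2*(-3 + (4 - 16))) = -1565 - (-43 + 14*(-12))/(2*(-3 - 12)) = -1565 - (-43 - 168)/(2*(-15)) = -1565 - (-1)*(-211)/(2*15) = -1565 - 1*211/30 = -1565 - 211/30 = -47161/30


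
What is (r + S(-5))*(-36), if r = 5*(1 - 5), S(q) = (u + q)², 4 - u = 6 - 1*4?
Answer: 396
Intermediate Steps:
u = 2 (u = 4 - (6 - 1*4) = 4 - (6 - 4) = 4 - 1*2 = 4 - 2 = 2)
S(q) = (2 + q)²
r = -20 (r = 5*(-4) = -20)
(r + S(-5))*(-36) = (-20 + (2 - 5)²)*(-36) = (-20 + (-3)²)*(-36) = (-20 + 9)*(-36) = -11*(-36) = 396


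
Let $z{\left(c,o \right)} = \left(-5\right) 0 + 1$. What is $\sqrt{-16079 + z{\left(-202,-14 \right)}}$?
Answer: $i \sqrt{16078} \approx 126.8 i$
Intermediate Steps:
$z{\left(c,o \right)} = 1$ ($z{\left(c,o \right)} = 0 + 1 = 1$)
$\sqrt{-16079 + z{\left(-202,-14 \right)}} = \sqrt{-16079 + 1} = \sqrt{-16078} = i \sqrt{16078}$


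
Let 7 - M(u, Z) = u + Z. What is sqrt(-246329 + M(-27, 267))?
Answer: I*sqrt(246562) ≈ 496.55*I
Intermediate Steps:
M(u, Z) = 7 - Z - u (M(u, Z) = 7 - (u + Z) = 7 - (Z + u) = 7 + (-Z - u) = 7 - Z - u)
sqrt(-246329 + M(-27, 267)) = sqrt(-246329 + (7 - 1*267 - 1*(-27))) = sqrt(-246329 + (7 - 267 + 27)) = sqrt(-246329 - 233) = sqrt(-246562) = I*sqrt(246562)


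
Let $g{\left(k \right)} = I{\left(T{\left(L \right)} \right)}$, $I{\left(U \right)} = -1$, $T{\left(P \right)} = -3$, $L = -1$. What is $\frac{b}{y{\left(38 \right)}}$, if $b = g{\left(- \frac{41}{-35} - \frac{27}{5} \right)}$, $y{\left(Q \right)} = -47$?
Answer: $\frac{1}{47} \approx 0.021277$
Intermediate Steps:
$g{\left(k \right)} = -1$
$b = -1$
$\frac{b}{y{\left(38 \right)}} = - \frac{1}{-47} = \left(-1\right) \left(- \frac{1}{47}\right) = \frac{1}{47}$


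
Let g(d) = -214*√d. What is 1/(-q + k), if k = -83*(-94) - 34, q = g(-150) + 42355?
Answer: -11529/401043323 - 1070*I*√6/1203129969 ≈ -2.8748e-5 - 2.1784e-6*I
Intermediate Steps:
q = 42355 - 1070*I*√6 (q = -1070*I*√6 + 42355 = 42355 - 1070*I*√6 ≈ 42355.0 - 2621.0*I)
k = 7768 (k = 7802 - 34 = 7768)
1/(-q + k) = 1/(-(42355 - 1070*I*√6) + 7768) = 1/((-42355 + 1070*I*√6) + 7768) = 1/(-34587 + 1070*I*√6)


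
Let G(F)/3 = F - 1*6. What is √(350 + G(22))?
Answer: √398 ≈ 19.950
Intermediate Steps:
G(F) = -18 + 3*F (G(F) = 3*(F - 1*6) = 3*(F - 6) = 3*(-6 + F) = -18 + 3*F)
√(350 + G(22)) = √(350 + (-18 + 3*22)) = √(350 + (-18 + 66)) = √(350 + 48) = √398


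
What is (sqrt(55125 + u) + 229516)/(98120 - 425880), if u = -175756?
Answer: -57379/81940 - I*sqrt(120631)/327760 ≈ -0.70026 - 0.0010597*I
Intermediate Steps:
(sqrt(55125 + u) + 229516)/(98120 - 425880) = (sqrt(55125 - 175756) + 229516)/(98120 - 425880) = (sqrt(-120631) + 229516)/(-327760) = (I*sqrt(120631) + 229516)*(-1/327760) = (229516 + I*sqrt(120631))*(-1/327760) = -57379/81940 - I*sqrt(120631)/327760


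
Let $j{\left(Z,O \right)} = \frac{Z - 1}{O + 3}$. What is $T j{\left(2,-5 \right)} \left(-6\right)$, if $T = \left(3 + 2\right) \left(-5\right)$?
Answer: $-75$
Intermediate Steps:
$j{\left(Z,O \right)} = \frac{-1 + Z}{3 + O}$
$T = -25$ ($T = 5 \left(-5\right) = -25$)
$T j{\left(2,-5 \right)} \left(-6\right) = - 25 \frac{-1 + 2}{3 - 5} \left(-6\right) = - 25 \frac{1}{-2} \cdot 1 \left(-6\right) = - 25 \left(\left(- \frac{1}{2}\right) 1\right) \left(-6\right) = \left(-25\right) \left(- \frac{1}{2}\right) \left(-6\right) = \frac{25}{2} \left(-6\right) = -75$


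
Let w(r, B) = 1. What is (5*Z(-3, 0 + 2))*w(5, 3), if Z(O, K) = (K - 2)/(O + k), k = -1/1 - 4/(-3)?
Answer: 0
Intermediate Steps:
k = ⅓ (k = -1*1 - 4*(-⅓) = -1 + 4/3 = ⅓ ≈ 0.33333)
Z(O, K) = (-2 + K)/(⅓ + O) (Z(O, K) = (K - 2)/(O + ⅓) = (-2 + K)/(⅓ + O))
(5*Z(-3, 0 + 2))*w(5, 3) = (5*(3*(-2 + (0 + 2))/(1 + 3*(-3))))*1 = (5*(3*(-2 + 2)/(1 - 9)))*1 = (5*(3*0/(-8)))*1 = (5*(3*(-⅛)*0))*1 = (5*0)*1 = 0*1 = 0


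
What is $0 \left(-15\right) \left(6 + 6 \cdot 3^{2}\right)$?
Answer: $0$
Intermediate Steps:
$0 \left(-15\right) \left(6 + 6 \cdot 3^{2}\right) = 0 \left(6 + 6 \cdot 9\right) = 0 \left(6 + 54\right) = 0 \cdot 60 = 0$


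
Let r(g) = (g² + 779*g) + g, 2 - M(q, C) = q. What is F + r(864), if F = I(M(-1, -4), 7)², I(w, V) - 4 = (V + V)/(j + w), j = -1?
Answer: 1420537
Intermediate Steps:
M(q, C) = 2 - q
I(w, V) = 4 + 2*V/(-1 + w) (I(w, V) = 4 + (V + V)/(-1 + w) = 4 + (2*V)/(-1 + w) = 4 + 2*V/(-1 + w))
r(g) = g² + 780*g
F = 121 (F = (2*(-2 + 7 + 2*(2 - 1*(-1)))/(-1 + (2 - 1*(-1))))² = (2*(-2 + 7 + 2*(2 + 1))/(-1 + (2 + 1)))² = (2*(-2 + 7 + 2*3)/(-1 + 3))² = (2*(-2 + 7 + 6)/2)² = (2*(½)*11)² = 11² = 121)
F + r(864) = 121 + 864*(780 + 864) = 121 + 864*1644 = 121 + 1420416 = 1420537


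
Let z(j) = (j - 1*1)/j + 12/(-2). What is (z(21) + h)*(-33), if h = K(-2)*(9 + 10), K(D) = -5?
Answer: 23111/7 ≈ 3301.6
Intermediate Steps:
z(j) = -6 + (-1 + j)/j (z(j) = (j - 1)/j + 12*(-½) = (-1 + j)/j - 6 = -6 + (-1 + j)/j)
h = -95 (h = -5*(9 + 10) = -5*19 = -95)
(z(21) + h)*(-33) = ((-5 - 1/21) - 95)*(-33) = (-106/21 - 95)*(-33) = -2101/21*(-33) = 23111/7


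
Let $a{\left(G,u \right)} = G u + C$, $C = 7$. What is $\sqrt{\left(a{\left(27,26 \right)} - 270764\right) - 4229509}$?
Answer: $2 i \sqrt{1124891} \approx 2121.2 i$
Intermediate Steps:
$a{\left(G,u \right)} = 7 + G u$ ($a{\left(G,u \right)} = G u + 7 = 7 + G u$)
$\sqrt{\left(a{\left(27,26 \right)} - 270764\right) - 4229509} = \sqrt{\left(\left(7 + 27 \cdot 26\right) - 270764\right) - 4229509} = \sqrt{\left(\left(7 + 702\right) - 270764\right) - 4229509} = \sqrt{\left(709 - 270764\right) - 4229509} = \sqrt{-270055 - 4229509} = \sqrt{-4499564} = 2 i \sqrt{1124891}$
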